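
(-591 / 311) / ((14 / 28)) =-1182 / 311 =-3.80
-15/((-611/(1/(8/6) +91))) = 5505/2444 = 2.25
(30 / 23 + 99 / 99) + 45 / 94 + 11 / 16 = 60027 / 17296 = 3.47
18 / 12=3 / 2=1.50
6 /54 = 1 /9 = 0.11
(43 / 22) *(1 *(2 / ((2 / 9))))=387 / 22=17.59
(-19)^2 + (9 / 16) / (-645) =1241837 / 3440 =361.00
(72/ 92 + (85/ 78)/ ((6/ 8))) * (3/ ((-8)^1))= -0.84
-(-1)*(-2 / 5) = -2 / 5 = -0.40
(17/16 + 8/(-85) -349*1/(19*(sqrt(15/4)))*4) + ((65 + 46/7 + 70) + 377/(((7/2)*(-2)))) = 50.74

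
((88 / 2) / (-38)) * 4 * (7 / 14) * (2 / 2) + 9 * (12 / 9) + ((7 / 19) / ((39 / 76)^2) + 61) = 2083135 / 28899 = 72.08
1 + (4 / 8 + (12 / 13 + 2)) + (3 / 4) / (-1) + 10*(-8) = -3969 / 52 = -76.33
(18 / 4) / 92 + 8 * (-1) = -1463 / 184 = -7.95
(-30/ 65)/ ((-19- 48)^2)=-6/ 58357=-0.00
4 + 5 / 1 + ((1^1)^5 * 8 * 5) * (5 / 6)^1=127 / 3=42.33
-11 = -11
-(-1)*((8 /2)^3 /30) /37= 32 /555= 0.06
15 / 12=5 / 4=1.25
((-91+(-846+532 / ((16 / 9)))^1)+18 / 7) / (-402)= 17785 / 11256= 1.58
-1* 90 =-90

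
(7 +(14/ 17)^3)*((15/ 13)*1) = 557025/ 63869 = 8.72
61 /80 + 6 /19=1639 /1520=1.08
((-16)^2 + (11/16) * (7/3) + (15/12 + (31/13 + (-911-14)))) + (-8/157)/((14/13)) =-455223961/685776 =-663.81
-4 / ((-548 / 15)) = 15 / 137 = 0.11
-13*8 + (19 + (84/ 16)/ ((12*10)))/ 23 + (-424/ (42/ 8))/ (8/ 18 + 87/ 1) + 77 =-549312157/ 20273120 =-27.10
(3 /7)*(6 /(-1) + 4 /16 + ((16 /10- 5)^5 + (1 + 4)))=-17066409 /87500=-195.04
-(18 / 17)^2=-324 / 289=-1.12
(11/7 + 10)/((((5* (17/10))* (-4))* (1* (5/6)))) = -243/595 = -0.41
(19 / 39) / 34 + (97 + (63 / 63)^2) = 129967 / 1326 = 98.01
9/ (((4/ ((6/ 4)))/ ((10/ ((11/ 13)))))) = 1755/ 44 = 39.89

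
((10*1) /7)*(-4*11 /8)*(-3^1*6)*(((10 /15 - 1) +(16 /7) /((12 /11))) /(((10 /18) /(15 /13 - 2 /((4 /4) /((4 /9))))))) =75702 /637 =118.84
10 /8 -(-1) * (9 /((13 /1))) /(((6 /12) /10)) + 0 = 785 /52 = 15.10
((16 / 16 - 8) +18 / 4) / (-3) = 5 / 6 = 0.83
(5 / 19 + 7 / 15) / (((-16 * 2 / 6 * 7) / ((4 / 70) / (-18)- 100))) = 409513 / 209475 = 1.95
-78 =-78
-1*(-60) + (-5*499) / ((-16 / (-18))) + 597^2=2829297 / 8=353662.12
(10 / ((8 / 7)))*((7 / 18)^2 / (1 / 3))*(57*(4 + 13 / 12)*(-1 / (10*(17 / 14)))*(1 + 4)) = -13913795 / 29376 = -473.64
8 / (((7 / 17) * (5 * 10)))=68 / 175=0.39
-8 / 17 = -0.47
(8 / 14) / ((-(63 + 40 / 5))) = -4 / 497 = -0.01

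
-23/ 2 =-11.50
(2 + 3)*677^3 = 1551443665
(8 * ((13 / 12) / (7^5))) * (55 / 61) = 1430 / 3075681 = 0.00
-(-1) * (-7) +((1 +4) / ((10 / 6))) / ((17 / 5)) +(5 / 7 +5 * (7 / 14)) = -691 / 238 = -2.90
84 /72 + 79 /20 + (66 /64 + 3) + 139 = 71111 /480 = 148.15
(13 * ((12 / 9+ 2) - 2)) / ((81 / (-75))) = -1300 / 81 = -16.05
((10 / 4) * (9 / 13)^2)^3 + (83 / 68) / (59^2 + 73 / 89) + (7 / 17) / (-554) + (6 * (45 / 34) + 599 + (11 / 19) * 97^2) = 405221958193499369087 / 66912731639790699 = 6055.98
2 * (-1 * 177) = -354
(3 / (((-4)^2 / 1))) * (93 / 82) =279 / 1312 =0.21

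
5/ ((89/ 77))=385/ 89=4.33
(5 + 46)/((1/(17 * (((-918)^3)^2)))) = 518889860916020860608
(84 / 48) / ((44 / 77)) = 49 / 16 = 3.06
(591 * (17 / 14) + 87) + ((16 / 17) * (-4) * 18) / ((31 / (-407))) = 12500751 / 7378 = 1694.33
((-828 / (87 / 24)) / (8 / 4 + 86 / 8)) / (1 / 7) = -61824 / 493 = -125.40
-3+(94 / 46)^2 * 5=9458 / 529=17.88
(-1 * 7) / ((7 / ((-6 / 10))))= 0.60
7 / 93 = 0.08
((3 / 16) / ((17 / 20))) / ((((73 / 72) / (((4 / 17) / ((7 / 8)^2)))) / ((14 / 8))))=17280 / 147679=0.12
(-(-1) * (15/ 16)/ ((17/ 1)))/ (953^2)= 15/ 247032848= 0.00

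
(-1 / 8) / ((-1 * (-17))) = -1 / 136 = -0.01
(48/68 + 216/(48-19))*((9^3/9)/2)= 162810/493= 330.24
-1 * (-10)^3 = 1000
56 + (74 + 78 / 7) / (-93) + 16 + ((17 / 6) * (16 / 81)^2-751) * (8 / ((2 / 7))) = -89498186696 / 4271211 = -20953.82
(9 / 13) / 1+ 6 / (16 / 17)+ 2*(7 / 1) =2191 / 104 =21.07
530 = 530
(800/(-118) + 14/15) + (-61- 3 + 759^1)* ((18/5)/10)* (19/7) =834179/1239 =673.27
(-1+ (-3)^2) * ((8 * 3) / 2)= 96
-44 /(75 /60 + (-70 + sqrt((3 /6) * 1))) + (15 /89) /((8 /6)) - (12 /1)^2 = -3855796723 /26919652 + 352 * sqrt(2) /75617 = -143.23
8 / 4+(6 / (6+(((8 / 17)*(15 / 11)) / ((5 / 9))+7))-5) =-6819 / 2647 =-2.58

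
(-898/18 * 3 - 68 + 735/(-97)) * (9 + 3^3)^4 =-36697370112/97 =-378323403.22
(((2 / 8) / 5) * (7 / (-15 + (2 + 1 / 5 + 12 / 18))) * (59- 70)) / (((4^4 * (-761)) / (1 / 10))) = -33 / 202608640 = -0.00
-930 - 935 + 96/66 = -20499/11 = -1863.55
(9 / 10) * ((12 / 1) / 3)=18 / 5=3.60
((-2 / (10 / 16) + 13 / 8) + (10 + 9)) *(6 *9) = 18819 / 20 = 940.95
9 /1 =9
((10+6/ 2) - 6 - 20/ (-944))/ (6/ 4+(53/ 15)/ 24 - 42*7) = -0.02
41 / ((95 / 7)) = 287 / 95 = 3.02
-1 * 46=-46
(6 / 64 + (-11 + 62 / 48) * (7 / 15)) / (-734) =6389 / 1056960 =0.01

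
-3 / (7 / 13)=-39 / 7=-5.57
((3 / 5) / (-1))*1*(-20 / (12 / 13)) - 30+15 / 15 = -16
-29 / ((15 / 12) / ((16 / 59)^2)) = -29696 / 17405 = -1.71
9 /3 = 3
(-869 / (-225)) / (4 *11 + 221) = 0.01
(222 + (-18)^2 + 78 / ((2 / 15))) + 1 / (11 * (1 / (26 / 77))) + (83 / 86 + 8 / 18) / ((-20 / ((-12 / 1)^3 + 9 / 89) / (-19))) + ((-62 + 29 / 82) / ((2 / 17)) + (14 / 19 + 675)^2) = 873015117035217769 / 1919079306760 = 454913.52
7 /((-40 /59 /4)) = -413 /10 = -41.30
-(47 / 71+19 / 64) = -0.96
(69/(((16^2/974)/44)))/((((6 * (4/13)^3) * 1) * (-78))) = -20822659/24576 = -847.28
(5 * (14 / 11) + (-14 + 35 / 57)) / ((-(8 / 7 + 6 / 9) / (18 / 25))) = 2.79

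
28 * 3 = 84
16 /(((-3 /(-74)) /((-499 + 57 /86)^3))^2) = 8482698876712362712320955958281 /56892267441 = 149101086285747475316.92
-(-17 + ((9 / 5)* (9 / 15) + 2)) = 348 / 25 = 13.92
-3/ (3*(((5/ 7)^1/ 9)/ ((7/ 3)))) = -147/ 5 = -29.40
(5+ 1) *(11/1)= 66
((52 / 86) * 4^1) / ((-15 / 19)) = -1976 / 645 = -3.06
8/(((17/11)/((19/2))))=836/17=49.18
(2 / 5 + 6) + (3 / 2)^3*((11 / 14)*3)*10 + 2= 24627 / 280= 87.95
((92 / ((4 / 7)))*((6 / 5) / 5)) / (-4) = -9.66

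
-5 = -5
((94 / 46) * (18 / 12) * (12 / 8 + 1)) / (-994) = -705 / 91448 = -0.01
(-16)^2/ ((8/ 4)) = 128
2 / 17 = 0.12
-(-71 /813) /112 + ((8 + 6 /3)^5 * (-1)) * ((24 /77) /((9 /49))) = -169971199219 /1001616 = -169696.97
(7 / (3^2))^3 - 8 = -7.53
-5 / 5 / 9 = -1 / 9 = -0.11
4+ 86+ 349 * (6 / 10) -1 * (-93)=1962 / 5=392.40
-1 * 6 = -6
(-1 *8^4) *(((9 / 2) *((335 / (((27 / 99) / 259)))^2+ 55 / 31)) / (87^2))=-57831726611394560 / 234639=-246471075189.52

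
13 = 13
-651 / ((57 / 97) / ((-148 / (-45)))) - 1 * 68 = -3173392 / 855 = -3711.57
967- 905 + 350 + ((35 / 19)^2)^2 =55192877 / 130321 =423.51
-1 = -1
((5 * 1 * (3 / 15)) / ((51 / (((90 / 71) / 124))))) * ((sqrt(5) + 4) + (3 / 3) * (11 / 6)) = 0.00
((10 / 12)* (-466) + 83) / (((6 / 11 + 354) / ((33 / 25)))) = -27709 / 24375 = -1.14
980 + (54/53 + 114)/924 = 3999888/4081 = 980.12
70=70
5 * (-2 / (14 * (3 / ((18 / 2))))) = -15 / 7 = -2.14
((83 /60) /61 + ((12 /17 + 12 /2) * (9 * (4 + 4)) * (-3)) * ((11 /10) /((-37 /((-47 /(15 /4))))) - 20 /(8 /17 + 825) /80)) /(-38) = 87106004593877 /6138126817800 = 14.19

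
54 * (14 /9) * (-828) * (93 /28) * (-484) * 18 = 2012576544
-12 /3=-4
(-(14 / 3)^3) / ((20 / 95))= -13034 / 27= -482.74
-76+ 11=-65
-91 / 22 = -4.14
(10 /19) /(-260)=-1 /494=-0.00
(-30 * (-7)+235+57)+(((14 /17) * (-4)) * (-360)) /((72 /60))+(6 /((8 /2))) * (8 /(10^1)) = 126772 /85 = 1491.44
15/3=5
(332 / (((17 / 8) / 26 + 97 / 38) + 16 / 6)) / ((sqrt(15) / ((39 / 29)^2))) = 29.25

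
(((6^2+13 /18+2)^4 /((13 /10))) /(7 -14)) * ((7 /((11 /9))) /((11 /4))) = -1180051922405 /2293434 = -514534.94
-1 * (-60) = 60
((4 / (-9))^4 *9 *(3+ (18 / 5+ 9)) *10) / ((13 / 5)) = 5120 / 243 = 21.07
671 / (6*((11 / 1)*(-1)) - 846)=-671 / 912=-0.74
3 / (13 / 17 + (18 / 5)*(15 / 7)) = 357 / 1009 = 0.35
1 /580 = 0.00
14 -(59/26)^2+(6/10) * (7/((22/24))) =499417/37180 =13.43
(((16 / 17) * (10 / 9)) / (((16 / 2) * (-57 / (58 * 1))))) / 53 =-1160 / 462213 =-0.00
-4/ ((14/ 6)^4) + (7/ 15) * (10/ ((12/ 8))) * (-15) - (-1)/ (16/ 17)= -5271341/ 115248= -45.74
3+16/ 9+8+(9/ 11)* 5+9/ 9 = 17.87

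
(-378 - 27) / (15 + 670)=-81 / 137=-0.59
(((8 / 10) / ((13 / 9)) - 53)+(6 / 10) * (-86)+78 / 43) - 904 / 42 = -123.76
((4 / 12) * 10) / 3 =10 / 9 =1.11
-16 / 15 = -1.07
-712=-712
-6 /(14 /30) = -90 /7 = -12.86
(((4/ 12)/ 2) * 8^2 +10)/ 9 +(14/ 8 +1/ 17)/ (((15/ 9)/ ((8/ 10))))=3.16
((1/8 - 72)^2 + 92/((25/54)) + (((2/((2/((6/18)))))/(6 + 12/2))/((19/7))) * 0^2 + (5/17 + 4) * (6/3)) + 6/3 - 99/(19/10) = 2751039371/516800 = 5323.22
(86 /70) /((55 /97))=4171 /1925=2.17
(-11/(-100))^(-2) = 10000/121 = 82.64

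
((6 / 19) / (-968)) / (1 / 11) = -3 / 836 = -0.00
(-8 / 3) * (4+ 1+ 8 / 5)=-88 / 5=-17.60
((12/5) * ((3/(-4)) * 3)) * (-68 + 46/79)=143802/395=364.06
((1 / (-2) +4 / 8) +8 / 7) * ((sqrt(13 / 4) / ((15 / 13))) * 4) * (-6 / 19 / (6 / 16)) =-6.01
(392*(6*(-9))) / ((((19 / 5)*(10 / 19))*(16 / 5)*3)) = -2205 / 2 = -1102.50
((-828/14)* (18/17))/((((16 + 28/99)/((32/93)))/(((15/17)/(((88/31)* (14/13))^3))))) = -439211565/10746952832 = -0.04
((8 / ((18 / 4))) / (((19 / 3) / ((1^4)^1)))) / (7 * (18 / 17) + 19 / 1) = 272 / 25593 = 0.01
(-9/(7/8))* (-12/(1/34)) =29376/7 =4196.57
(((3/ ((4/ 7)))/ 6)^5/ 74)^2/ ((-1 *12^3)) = -282475249/ 10160312074371072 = -0.00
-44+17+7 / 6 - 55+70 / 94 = -22585 / 282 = -80.09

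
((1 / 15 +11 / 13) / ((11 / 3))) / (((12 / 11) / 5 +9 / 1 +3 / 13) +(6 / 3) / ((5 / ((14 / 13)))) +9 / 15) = 178 / 7493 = 0.02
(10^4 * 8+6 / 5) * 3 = 1200018 / 5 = 240003.60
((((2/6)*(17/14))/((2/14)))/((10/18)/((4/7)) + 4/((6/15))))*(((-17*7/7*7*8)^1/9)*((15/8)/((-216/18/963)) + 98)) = 3396617/2370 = 1433.17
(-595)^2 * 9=3186225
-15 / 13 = -1.15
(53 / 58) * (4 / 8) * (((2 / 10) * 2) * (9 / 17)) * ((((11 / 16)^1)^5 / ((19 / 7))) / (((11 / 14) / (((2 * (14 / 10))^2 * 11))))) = 0.60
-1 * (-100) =100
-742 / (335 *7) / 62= -53 / 10385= -0.01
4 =4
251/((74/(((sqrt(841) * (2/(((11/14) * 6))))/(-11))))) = -50953/13431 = -3.79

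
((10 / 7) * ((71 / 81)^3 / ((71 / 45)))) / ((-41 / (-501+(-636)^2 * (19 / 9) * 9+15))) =-215220958100 / 1883007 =-114296.42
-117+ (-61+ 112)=-66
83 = 83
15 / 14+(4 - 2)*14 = 407 / 14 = 29.07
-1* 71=-71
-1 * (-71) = 71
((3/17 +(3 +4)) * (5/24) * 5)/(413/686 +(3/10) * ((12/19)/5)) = 35494375/3038478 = 11.68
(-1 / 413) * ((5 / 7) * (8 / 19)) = -40 / 54929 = -0.00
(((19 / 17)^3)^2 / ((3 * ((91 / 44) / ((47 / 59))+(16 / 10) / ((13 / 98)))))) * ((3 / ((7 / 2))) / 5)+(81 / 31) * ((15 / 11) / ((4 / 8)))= 7.13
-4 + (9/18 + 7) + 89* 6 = 1075/2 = 537.50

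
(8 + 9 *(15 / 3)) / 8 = 53 / 8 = 6.62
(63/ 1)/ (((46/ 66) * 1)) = 2079/ 23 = 90.39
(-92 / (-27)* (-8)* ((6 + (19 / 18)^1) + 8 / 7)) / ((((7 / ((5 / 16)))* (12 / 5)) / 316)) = -46924025 / 35721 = -1313.63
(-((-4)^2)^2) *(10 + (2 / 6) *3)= -2816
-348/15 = -116/5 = -23.20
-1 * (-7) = 7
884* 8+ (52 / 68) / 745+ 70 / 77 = 985362473 / 139315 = 7072.91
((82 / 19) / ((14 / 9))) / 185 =369 / 24605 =0.01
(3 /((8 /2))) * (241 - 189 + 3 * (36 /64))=2577 /64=40.27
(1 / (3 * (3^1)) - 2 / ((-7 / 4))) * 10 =790 / 63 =12.54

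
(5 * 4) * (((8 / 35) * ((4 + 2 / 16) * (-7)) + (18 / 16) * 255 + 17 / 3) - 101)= 3698.83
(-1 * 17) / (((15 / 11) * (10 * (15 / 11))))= -2057 / 2250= -0.91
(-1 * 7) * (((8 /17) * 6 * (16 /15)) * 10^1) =-3584 /17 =-210.82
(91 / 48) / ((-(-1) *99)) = 91 / 4752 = 0.02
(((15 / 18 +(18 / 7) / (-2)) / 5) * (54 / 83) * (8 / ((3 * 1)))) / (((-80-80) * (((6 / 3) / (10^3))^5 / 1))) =30658347676.42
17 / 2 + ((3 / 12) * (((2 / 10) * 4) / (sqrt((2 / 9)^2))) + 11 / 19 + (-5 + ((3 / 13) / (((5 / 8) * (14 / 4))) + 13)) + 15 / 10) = 67723 / 3458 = 19.58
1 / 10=0.10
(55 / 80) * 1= 11 / 16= 0.69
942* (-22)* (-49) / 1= 1015476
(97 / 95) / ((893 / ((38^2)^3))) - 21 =809027833 / 235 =3442671.63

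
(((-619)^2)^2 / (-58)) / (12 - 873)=146812351921 / 49938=2939892.51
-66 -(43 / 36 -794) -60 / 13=337985 / 468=722.19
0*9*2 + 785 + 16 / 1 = 801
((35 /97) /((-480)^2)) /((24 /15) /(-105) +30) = 245 /4690864128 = 0.00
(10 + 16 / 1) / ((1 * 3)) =26 / 3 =8.67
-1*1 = -1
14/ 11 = 1.27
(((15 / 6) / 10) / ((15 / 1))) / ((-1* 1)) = -1 / 60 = -0.02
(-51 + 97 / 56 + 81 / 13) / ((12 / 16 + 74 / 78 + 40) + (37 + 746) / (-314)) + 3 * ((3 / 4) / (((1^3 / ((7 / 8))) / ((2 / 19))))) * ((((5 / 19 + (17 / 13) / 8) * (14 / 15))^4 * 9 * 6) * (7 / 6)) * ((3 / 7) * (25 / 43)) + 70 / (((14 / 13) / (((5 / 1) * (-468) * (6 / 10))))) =-11235979055488713360426208599 / 123119153739189702348800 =-91261.02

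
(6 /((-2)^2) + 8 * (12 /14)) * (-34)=-1989 /7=-284.14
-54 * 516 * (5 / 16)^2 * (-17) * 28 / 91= 1480275 / 104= 14233.41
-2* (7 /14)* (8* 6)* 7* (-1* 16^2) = 86016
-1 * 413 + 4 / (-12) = -1240 / 3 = -413.33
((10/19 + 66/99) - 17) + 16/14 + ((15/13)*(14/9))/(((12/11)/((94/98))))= -407263/31122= -13.09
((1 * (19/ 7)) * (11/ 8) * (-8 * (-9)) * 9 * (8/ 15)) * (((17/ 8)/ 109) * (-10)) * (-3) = 575586/ 763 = 754.37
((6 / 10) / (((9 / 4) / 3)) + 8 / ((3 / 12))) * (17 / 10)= 1394 / 25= 55.76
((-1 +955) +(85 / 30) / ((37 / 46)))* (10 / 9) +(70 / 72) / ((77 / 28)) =11695235 / 10989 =1064.27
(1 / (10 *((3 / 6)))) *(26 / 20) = 13 / 50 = 0.26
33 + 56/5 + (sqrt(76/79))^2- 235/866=15355749/342070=44.89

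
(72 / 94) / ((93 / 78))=936 / 1457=0.64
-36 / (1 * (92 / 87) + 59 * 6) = -1566 / 15445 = -0.10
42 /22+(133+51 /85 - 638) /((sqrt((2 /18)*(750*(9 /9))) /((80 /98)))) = 21 /11 - 10088*sqrt(30) /1225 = -43.20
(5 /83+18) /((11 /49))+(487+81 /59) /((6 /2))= 39308009 /161601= 243.24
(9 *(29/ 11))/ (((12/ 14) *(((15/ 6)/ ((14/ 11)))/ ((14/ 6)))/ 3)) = 59682/ 605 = 98.65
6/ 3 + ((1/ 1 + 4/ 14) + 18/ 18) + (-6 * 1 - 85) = -607/ 7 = -86.71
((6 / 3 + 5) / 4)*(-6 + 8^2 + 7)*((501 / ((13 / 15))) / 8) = 263025 / 32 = 8219.53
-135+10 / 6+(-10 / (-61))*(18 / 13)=-316660 / 2379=-133.11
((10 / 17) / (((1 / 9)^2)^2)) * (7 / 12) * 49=3750705 / 34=110314.85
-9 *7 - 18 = -81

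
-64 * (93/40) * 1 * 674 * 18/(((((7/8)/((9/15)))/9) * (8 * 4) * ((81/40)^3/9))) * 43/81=-9200046080/45927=-200318.90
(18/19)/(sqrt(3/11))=1.81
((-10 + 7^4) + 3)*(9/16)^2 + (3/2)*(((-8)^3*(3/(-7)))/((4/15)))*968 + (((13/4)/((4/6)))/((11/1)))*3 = 11783314953/9856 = 1195547.38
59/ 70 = 0.84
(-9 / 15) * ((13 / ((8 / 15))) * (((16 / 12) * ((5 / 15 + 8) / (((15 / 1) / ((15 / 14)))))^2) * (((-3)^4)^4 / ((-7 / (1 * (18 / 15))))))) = 69950921625 / 1372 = 50984636.75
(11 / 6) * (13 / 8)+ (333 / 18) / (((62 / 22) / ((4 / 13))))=96701 / 19344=5.00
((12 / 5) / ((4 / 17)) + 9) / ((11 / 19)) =1824 / 55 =33.16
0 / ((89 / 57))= 0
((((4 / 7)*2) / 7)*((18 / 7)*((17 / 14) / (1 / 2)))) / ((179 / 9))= 22032 / 429779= 0.05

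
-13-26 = -39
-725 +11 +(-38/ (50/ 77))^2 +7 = 1698494/ 625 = 2717.59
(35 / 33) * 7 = 245 / 33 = 7.42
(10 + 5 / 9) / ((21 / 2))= 190 / 189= 1.01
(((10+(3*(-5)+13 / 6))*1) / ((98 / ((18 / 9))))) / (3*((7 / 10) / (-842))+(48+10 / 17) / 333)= -135052590 / 334965911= -0.40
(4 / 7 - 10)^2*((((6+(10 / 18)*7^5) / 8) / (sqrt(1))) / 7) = 10174769 / 686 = 14832.02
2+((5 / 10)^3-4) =-15 / 8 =-1.88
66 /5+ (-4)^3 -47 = -489 /5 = -97.80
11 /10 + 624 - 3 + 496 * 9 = 50861 /10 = 5086.10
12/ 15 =4/ 5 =0.80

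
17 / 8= 2.12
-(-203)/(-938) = -29/134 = -0.22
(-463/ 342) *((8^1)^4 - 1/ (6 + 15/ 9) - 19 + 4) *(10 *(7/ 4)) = -20013175/ 207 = -96682.00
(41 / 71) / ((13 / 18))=0.80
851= 851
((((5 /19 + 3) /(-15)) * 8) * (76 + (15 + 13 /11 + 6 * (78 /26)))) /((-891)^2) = -200384 /829605645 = -0.00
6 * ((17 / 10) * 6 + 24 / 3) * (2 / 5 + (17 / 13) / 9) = 4466 / 75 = 59.55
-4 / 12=-0.33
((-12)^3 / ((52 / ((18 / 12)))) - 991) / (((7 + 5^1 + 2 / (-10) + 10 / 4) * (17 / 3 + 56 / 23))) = -9336390 / 1039181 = -8.98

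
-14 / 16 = -7 / 8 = -0.88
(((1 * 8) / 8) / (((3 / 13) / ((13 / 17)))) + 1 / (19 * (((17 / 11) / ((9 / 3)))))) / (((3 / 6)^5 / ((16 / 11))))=1694720 / 10659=158.99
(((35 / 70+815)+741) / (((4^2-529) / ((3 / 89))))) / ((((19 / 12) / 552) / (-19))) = 677.46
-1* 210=-210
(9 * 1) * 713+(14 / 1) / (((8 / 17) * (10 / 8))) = 32204 / 5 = 6440.80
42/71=0.59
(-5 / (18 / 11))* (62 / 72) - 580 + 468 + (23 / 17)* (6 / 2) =-110.57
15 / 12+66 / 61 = 569 / 244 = 2.33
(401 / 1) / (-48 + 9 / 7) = -2807 / 327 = -8.58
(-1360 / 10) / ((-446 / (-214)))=-65.26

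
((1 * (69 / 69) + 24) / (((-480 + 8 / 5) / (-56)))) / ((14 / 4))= 250 / 299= 0.84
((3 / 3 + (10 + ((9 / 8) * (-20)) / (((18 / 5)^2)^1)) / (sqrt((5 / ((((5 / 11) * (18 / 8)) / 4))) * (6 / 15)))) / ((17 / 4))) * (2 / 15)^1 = 8 / 255 + 7 * sqrt(110) / 792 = 0.12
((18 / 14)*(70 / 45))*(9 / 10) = 9 / 5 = 1.80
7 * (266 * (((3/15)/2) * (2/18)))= 20.69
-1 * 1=-1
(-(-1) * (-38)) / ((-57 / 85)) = 170 / 3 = 56.67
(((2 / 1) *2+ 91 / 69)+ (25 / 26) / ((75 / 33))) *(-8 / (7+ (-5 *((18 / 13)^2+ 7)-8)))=133913 / 132894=1.01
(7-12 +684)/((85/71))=48209/85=567.16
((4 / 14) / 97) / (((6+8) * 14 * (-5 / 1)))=-1 / 332710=-0.00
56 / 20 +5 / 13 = 207 / 65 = 3.18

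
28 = 28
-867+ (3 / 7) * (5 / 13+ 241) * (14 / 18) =-10225 / 13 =-786.54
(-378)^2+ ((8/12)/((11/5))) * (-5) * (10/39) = 183891208/1287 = 142883.61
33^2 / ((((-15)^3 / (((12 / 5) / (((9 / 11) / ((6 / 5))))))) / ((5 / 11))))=-0.52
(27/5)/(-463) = -27/2315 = -0.01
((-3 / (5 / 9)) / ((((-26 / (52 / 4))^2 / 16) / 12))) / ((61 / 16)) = -20736 / 305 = -67.99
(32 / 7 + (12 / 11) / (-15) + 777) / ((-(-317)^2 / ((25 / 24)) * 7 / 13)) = -19557005 / 1299925704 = -0.02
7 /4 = 1.75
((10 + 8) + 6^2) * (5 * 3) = 810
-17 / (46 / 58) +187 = 3808 / 23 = 165.57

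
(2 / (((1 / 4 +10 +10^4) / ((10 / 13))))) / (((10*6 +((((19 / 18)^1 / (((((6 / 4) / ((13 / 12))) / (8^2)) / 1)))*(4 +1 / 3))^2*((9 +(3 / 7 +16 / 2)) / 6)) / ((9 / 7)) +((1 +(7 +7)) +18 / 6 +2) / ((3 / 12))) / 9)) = 10628820 / 777099383496631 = 0.00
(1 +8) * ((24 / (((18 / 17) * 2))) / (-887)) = -0.11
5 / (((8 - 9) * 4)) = -5 / 4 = -1.25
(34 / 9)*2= 68 / 9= 7.56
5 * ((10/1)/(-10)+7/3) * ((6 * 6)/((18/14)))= 560/3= 186.67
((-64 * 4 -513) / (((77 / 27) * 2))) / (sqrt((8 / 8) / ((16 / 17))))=-41526 * sqrt(17) / 1309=-130.80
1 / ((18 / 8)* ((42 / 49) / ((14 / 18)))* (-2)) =-49 / 243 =-0.20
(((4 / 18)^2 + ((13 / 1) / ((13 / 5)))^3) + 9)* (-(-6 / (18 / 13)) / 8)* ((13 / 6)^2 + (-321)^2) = 261815615165 / 34992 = 7482156.35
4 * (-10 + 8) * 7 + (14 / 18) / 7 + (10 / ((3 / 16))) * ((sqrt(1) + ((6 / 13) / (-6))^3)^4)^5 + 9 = 368268673767696418171907691342201617182262453284156133319923411491258 / 61779394554702204403765198830996608620833637478976299440016759727609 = 5.96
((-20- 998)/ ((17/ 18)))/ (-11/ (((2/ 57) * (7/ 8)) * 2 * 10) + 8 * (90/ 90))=641340/ 5899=108.72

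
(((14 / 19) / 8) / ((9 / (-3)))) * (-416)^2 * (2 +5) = -2119936 / 57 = -37191.86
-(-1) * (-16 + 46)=30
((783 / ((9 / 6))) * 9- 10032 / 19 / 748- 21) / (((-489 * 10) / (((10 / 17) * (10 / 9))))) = -88330 / 141321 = -0.63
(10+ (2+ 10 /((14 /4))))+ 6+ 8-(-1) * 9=37.86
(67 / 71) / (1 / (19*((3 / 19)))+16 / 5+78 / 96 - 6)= -0.57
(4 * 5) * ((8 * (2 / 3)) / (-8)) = -40 / 3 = -13.33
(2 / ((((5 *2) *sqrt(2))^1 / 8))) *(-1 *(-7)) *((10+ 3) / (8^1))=12.87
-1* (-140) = 140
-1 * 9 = -9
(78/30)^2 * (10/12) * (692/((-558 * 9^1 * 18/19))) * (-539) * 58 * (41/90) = 356005763113/30508650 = 11669.01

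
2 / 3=0.67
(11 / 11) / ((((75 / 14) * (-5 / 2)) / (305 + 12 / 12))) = -2856 / 125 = -22.85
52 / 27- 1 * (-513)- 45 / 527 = 7325666 / 14229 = 514.84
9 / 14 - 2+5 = 51 / 14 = 3.64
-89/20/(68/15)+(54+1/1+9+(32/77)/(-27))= 35627435/565488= 63.00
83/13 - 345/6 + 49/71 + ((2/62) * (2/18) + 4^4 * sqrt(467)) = -25968869/515034 + 256 * sqrt(467) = 5481.79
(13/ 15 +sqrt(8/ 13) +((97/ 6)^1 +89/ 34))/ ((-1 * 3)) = -5011/ 765 - 2 * sqrt(26)/ 39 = -6.81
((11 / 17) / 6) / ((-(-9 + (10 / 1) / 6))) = 1 / 68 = 0.01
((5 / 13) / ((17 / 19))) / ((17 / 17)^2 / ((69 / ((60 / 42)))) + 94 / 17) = 45885 / 592436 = 0.08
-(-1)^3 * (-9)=-9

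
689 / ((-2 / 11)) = -7579 / 2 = -3789.50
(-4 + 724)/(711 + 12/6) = 720/713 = 1.01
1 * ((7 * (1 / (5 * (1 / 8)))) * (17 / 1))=952 / 5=190.40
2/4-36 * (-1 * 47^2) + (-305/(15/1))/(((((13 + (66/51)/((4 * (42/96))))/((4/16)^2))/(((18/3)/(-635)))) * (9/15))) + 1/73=28930544647367/363794040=79524.52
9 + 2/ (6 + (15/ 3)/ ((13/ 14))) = 679/ 74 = 9.18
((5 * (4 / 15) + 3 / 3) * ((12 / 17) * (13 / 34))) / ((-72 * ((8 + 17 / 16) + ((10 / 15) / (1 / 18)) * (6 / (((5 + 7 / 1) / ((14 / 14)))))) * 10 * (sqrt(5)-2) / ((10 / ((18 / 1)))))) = -182 * sqrt(5) / 5641569-364 / 5641569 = -0.00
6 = 6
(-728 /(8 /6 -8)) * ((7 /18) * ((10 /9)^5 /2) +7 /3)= 257535278 /885735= 290.76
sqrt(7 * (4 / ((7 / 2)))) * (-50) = -141.42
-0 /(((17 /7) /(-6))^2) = 0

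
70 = 70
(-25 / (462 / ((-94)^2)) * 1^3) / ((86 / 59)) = -3258275 / 9933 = -328.03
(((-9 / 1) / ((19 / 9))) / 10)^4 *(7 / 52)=301327047 / 67766920000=0.00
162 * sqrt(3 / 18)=27 * sqrt(6)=66.14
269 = 269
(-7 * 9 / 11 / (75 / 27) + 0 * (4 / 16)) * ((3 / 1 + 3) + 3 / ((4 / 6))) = -11907 / 550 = -21.65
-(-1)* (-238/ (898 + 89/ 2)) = -476/ 1885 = -0.25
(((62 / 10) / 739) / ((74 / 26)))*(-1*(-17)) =6851 / 136715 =0.05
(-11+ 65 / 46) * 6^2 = -7938 / 23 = -345.13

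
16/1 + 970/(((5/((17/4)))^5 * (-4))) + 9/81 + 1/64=-1053755161/11520000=-91.47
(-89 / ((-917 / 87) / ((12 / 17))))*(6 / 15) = 185832 / 77945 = 2.38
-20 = -20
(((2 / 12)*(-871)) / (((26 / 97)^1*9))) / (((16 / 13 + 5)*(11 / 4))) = -84487 / 24057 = -3.51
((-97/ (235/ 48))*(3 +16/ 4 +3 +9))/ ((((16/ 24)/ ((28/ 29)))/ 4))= -14861952/ 6815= -2180.77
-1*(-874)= 874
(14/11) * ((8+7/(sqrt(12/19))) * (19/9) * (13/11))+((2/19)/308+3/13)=96532421/3765762+12103 * sqrt(57)/3267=53.60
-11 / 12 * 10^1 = -55 / 6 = -9.17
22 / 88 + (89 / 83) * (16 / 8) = 795 / 332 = 2.39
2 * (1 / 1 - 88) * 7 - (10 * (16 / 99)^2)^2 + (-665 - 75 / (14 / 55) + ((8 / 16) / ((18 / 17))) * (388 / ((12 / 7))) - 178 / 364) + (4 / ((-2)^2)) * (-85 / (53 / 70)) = -4046579314085213 / 1853181822492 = -2183.58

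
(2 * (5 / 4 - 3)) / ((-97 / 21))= 147 / 194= 0.76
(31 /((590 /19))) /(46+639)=589 /404150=0.00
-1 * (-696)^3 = 337153536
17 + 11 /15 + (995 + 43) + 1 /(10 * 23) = 728459 /690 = 1055.74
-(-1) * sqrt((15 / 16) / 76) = sqrt(285) / 152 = 0.11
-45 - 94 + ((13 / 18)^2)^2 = -14563103 / 104976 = -138.73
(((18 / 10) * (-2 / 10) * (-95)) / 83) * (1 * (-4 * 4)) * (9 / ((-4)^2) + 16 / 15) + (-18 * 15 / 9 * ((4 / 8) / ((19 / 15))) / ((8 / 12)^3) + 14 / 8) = -15441299 / 315400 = -48.96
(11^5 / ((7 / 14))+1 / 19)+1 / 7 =42839592 / 133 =322102.20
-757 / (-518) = 757 / 518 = 1.46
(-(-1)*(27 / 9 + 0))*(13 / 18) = 13 / 6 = 2.17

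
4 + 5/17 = 73/17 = 4.29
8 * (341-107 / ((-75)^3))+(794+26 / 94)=69840180857 / 19828125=3522.28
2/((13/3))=6/13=0.46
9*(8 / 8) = 9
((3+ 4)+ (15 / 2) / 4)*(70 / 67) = 2485 / 268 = 9.27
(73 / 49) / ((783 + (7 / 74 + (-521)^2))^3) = 0.00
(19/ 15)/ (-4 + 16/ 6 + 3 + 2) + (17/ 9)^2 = 17434/ 4455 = 3.91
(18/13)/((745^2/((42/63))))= 12/7215325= 0.00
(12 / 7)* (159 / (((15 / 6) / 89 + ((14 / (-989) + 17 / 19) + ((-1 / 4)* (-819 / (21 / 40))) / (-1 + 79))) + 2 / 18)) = 57436871256 / 1268502179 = 45.28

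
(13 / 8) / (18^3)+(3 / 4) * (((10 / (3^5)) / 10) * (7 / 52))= 421 / 606528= 0.00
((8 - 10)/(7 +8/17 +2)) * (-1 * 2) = 68/161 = 0.42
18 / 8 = 9 / 4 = 2.25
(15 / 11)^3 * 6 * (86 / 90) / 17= 19350 / 22627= 0.86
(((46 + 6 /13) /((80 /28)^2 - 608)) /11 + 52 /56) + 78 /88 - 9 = -26450223 /3677674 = -7.19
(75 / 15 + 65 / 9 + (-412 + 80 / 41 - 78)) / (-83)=175580 / 30627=5.73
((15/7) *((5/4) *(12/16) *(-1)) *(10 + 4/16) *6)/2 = -27675/448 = -61.77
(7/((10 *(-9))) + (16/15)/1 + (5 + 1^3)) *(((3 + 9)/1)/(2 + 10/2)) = 1258/105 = 11.98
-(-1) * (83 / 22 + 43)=1029 / 22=46.77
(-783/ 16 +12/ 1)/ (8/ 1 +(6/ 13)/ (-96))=-7683/ 1663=-4.62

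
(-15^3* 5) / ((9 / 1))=-1875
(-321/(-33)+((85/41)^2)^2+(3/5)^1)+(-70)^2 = 766018656123/155416855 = 4928.80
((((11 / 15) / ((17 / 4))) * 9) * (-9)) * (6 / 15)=-2376 / 425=-5.59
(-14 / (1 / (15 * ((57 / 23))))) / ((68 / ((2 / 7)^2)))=-1710 / 2737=-0.62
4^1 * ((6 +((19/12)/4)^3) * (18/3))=145.49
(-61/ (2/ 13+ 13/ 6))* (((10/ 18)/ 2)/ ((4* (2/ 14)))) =-27755/ 2172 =-12.78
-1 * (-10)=10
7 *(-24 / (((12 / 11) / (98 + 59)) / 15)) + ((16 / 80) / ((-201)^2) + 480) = -73164190949 / 202005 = -362190.00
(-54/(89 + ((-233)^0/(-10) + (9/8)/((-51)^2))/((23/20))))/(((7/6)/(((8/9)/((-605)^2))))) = -425408/336503253625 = -0.00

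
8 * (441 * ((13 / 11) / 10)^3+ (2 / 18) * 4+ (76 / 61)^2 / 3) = 75320893853 / 5571732375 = 13.52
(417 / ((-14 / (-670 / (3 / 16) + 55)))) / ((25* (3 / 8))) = 1173716 / 105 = 11178.25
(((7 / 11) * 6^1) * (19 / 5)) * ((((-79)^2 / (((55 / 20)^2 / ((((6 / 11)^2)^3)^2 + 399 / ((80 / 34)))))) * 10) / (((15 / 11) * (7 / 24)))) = 484668536762581776414144 / 9493745839581025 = 51051349.48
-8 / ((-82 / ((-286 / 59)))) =-0.47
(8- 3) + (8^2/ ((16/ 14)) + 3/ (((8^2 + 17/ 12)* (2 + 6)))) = 95779/ 1570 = 61.01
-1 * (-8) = 8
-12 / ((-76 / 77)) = 231 / 19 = 12.16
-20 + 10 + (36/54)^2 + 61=463/9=51.44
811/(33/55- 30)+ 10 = -2585/147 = -17.59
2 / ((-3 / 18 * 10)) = -6 / 5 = -1.20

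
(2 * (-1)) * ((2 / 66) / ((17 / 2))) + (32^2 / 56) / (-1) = -71836 / 3927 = -18.29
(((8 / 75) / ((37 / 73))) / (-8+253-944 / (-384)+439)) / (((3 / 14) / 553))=36170624 / 45718125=0.79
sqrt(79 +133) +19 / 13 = 19 / 13 +2 * sqrt(53) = 16.02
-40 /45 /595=-8 /5355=-0.00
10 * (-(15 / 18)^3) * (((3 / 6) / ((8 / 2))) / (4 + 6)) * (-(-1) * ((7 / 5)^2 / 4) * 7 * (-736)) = 39445 / 216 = 182.62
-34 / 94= -17 / 47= -0.36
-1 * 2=-2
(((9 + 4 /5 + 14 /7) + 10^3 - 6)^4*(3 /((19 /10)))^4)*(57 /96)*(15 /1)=777146365762046415 /13718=56651579367403.88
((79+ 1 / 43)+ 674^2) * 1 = 19537266 / 43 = 454355.02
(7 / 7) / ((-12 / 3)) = -1 / 4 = -0.25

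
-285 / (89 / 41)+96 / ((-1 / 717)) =-6137733 / 89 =-68963.29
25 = 25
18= 18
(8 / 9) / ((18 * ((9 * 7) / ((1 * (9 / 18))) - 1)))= 4 / 10125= 0.00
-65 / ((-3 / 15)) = 325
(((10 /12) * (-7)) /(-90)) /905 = 0.00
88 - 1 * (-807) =895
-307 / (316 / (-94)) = 14429 / 158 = 91.32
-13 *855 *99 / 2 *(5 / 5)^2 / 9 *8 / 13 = -37620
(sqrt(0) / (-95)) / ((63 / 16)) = 0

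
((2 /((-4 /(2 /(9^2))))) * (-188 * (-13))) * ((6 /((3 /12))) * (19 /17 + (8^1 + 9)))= -6022016 /459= -13119.86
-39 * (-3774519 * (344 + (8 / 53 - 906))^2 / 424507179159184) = 32633021170565361 / 298110166564536964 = 0.11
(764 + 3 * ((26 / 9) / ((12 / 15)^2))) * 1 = 18661 / 24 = 777.54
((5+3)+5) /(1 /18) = 234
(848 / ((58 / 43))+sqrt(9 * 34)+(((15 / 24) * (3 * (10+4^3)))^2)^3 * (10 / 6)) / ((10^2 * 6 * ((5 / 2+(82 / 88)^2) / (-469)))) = -80160950712491903742103 / 29047142400 - 113498 * sqrt(34) / 163025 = -2759684570989.32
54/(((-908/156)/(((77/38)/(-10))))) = 81081/43130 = 1.88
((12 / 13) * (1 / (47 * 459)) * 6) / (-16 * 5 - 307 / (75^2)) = -15000 / 4677338809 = -0.00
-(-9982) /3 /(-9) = -9982 /27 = -369.70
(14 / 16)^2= 49 / 64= 0.77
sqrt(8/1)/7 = 2 * sqrt(2)/7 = 0.40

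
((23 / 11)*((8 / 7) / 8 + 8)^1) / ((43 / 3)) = 3933 / 3311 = 1.19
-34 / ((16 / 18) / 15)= -2295 / 4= -573.75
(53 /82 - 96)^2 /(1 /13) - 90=118110.16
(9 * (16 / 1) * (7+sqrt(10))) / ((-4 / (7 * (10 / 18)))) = -980 - 140 * sqrt(10) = -1422.72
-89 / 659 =-0.14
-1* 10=-10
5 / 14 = 0.36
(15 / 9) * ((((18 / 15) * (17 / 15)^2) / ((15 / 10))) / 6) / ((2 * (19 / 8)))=0.06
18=18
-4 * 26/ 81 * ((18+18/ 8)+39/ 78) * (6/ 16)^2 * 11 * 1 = -11869/ 288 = -41.21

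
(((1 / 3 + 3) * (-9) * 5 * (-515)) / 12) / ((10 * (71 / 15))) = 38625 / 284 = 136.00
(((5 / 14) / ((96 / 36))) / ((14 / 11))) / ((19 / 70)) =825 / 2128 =0.39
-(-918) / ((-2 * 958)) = -459 / 958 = -0.48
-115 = -115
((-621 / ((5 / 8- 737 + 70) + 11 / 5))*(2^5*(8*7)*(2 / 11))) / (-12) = -25.39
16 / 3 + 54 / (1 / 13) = 2122 / 3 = 707.33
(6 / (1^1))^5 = 7776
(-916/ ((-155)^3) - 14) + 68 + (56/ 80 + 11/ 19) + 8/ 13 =102823344229/ 1839594250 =55.89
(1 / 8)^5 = 1 / 32768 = 0.00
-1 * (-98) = 98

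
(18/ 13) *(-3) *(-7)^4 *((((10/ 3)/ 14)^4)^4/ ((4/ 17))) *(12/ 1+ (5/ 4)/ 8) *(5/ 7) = -5045318603515625/ 128521018278947391552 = -0.00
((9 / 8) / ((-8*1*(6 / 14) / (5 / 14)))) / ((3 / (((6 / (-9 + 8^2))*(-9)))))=27 / 704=0.04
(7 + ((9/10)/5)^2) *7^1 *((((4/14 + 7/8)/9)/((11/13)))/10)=2971189/3960000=0.75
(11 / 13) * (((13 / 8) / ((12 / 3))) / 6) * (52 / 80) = 143 / 3840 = 0.04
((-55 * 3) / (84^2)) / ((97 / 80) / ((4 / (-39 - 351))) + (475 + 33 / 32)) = -11 / 168315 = -0.00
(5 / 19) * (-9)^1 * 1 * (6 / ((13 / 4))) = -1080 / 247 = -4.37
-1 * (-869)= 869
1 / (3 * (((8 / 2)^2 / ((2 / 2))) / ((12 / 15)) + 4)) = 1 / 72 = 0.01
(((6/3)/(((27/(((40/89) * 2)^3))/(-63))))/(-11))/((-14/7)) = -3584000/23263977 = -0.15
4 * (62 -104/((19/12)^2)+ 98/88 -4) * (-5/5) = -280017/3971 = -70.52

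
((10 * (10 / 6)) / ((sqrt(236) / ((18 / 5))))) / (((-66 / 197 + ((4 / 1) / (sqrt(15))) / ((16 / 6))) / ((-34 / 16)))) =-3298765 * sqrt(885) / 1152742 - 5525850 * sqrt(59) / 576371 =-158.77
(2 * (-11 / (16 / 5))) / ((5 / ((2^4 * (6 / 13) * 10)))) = -1320 / 13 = -101.54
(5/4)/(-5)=-1/4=-0.25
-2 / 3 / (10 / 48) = -16 / 5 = -3.20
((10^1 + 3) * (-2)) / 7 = -26 / 7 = -3.71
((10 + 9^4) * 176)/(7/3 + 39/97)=84135084/199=422789.37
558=558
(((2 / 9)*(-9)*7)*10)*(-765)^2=-81931500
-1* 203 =-203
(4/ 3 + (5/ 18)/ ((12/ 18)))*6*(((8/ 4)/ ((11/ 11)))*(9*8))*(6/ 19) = 9072/ 19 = 477.47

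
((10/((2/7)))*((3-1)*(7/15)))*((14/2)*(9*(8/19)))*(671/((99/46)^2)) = 708369088/5643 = 125530.58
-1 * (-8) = 8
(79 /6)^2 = 6241 /36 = 173.36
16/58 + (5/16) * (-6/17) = 653/3944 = 0.17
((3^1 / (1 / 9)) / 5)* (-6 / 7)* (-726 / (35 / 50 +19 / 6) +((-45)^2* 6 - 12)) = -56142234 / 1015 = -55312.55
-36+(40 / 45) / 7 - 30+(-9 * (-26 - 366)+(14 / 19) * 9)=4152104 / 1197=3468.76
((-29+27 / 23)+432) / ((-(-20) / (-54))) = -125496 / 115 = -1091.27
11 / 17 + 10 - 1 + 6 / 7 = 1250 / 119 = 10.50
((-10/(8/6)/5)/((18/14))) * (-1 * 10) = 35/3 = 11.67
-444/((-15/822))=121656/5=24331.20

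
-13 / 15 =-0.87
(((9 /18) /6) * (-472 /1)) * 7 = -826 /3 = -275.33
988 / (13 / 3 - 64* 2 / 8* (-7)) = 2964 / 349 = 8.49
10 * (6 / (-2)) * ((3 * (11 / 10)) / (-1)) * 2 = 198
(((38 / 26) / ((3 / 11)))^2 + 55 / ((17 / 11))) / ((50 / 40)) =6651128 / 129285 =51.45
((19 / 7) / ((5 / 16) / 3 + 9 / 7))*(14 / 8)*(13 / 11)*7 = 145236 / 5137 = 28.27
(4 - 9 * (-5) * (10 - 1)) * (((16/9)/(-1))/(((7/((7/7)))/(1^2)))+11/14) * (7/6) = 27403/108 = 253.73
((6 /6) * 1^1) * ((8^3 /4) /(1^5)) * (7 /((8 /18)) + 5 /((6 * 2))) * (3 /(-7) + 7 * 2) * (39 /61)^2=299008320 /26047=11479.57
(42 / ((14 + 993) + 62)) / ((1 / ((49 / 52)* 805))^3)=1288828632968625 / 75154976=17148946.11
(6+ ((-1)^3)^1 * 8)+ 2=0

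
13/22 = 0.59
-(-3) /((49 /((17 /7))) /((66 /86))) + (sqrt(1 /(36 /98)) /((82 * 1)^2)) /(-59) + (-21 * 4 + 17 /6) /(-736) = 14614891 /65131584 - 7 * sqrt(2) /2380296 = 0.22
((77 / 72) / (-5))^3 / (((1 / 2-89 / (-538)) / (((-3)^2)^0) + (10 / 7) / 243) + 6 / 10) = -859651639 / 111688396800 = -0.01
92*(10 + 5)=1380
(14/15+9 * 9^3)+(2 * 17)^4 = 20143469/15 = 1342897.93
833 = 833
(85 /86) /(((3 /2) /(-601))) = -51085 /129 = -396.01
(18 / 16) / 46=9 / 368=0.02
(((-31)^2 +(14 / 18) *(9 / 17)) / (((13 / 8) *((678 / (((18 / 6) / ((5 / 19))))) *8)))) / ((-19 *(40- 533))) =8172 / 61558445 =0.00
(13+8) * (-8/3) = -56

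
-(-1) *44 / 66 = 2 / 3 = 0.67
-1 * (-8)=8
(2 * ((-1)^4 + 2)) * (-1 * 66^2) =-26136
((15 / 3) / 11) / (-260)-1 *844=-482769 / 572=-844.00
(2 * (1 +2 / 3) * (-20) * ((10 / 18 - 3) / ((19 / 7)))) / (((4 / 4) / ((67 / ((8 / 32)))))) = 8254400 / 513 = 16090.45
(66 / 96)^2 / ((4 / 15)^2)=27225 / 4096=6.65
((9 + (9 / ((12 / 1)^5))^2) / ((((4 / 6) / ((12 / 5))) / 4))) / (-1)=-6879707137 / 53084160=-129.60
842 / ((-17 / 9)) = -7578 / 17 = -445.76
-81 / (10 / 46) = -1863 / 5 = -372.60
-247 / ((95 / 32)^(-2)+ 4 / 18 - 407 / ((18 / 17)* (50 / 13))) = 2.48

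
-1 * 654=-654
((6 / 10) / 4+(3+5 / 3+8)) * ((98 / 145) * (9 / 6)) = 37681 / 2900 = 12.99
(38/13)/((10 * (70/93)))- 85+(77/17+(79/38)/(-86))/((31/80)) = -142981232497/1959043450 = -72.99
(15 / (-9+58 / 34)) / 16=-0.13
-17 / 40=-0.42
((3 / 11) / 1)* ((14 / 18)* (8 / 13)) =0.13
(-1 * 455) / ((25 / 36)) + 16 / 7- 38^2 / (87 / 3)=-713248 / 1015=-702.71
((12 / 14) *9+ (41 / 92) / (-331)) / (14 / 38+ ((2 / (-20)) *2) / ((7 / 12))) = 301.71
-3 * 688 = -2064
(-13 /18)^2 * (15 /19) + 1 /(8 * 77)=130643 /316008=0.41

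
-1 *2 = -2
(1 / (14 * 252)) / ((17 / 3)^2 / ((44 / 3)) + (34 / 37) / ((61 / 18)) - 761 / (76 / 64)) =-471713 / 1062396795054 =-0.00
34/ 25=1.36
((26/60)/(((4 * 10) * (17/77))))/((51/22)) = 11011/520200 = 0.02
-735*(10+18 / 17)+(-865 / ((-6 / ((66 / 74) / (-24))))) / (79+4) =-20368999195 / 2505936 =-8128.30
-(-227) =227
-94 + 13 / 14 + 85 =-113 / 14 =-8.07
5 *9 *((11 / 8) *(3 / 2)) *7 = 10395 / 16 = 649.69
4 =4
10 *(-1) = -10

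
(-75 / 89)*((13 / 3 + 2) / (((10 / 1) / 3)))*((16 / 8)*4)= -1140 / 89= -12.81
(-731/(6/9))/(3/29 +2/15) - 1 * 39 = -961989/206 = -4669.85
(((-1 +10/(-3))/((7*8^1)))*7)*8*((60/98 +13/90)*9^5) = -94874247/490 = -193620.91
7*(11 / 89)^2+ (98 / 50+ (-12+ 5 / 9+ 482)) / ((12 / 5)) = 210646604 / 1069335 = 196.99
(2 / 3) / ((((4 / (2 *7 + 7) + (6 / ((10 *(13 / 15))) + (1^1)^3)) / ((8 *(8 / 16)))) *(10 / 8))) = 1456 / 1285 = 1.13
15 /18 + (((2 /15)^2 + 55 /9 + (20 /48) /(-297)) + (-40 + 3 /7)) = -20339237 /623700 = -32.61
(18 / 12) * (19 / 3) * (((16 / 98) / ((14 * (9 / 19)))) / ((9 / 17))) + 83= 2318263 / 27783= 83.44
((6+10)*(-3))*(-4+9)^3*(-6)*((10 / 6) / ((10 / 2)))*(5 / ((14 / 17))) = 510000 / 7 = 72857.14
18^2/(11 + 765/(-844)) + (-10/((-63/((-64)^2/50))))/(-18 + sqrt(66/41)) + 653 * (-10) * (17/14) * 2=-4455520097242/281510355 - 2048 * sqrt(2706)/2081835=-15827.25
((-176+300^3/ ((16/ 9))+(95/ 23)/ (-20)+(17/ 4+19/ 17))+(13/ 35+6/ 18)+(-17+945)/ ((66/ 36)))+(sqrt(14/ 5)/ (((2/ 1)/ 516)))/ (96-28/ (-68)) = 4386* sqrt(70)/ 8195+6858902698324/ 451605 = 15187840.53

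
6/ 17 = 0.35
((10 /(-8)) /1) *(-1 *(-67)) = -335 /4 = -83.75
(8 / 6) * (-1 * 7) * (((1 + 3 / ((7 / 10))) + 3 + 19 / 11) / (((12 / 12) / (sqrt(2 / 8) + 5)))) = -514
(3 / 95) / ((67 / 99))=297 / 6365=0.05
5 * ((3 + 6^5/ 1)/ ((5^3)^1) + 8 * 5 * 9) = 52779/ 25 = 2111.16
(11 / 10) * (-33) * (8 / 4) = -363 / 5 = -72.60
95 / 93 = 1.02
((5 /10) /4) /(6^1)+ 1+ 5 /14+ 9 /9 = 799 /336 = 2.38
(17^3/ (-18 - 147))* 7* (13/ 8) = -447083/ 1320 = -338.70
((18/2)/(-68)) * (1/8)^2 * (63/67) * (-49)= 27783/291584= 0.10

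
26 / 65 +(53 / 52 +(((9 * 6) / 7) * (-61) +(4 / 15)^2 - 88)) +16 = -44314541 / 81900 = -541.08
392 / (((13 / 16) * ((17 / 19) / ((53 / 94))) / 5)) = 15789760 / 10387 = 1520.15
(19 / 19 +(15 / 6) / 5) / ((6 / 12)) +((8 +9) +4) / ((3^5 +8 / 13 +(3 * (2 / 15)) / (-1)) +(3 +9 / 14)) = 693033 / 224641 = 3.09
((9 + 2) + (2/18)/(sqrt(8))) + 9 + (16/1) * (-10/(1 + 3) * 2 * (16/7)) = -1140/7 + sqrt(2)/36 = -162.82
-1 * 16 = -16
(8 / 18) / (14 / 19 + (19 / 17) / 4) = 5168 / 11817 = 0.44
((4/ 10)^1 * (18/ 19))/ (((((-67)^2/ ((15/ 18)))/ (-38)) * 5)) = -12/ 22445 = -0.00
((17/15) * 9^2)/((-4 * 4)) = -5.74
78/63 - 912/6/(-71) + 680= 1018918/1491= 683.38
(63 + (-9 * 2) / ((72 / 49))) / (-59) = -203 / 236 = -0.86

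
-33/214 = -0.15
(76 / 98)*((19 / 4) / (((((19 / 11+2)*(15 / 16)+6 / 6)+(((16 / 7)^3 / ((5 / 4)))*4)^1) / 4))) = 4447520 / 12890901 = 0.35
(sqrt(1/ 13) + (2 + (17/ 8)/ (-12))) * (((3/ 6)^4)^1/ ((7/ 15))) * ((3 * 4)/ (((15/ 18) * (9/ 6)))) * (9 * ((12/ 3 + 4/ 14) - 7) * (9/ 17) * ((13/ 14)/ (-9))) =1539 * sqrt(13)/ 11662 + 166725/ 53312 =3.60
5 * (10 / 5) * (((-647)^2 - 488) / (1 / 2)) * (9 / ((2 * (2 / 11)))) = 206969895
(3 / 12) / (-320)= -1 / 1280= -0.00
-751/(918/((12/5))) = -1502/765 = -1.96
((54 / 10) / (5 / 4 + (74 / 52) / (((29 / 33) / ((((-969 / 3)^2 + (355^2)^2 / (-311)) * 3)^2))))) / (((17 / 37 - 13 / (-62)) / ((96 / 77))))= 66712494198528 / 250994656075465158775334621975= 0.00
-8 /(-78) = 4 /39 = 0.10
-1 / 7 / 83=-1 / 581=-0.00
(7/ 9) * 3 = 7/ 3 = 2.33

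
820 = 820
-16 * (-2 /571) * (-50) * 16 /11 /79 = -25600 /496199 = -0.05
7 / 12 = 0.58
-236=-236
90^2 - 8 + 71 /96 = 776903 /96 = 8092.74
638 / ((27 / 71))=45298 / 27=1677.70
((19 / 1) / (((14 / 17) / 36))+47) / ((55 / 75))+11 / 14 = 184411 / 154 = 1197.47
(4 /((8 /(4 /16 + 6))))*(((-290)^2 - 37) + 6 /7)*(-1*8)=-14711175 /7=-2101596.43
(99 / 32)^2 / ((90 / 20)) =1089 / 512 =2.13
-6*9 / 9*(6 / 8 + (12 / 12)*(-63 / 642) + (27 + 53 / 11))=-458607 / 2354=-194.82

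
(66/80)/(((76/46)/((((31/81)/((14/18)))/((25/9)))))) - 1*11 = -2902471/266000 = -10.91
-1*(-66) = 66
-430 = -430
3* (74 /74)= 3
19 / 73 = 0.26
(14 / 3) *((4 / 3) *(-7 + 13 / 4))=-70 / 3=-23.33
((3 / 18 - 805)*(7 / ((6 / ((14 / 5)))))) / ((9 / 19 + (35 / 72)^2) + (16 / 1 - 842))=1294790112 / 406438825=3.19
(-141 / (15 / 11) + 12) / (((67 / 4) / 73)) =-133444 / 335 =-398.34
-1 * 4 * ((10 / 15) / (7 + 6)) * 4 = -32 / 39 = -0.82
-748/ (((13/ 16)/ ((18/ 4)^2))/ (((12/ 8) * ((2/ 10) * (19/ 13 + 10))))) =-54165672/ 845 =-64101.39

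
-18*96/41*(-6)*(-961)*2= -19927296/41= -486031.61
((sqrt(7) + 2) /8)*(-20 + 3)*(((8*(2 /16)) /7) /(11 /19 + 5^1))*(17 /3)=-5491*sqrt(7) /17808 - 5491 /8904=-1.43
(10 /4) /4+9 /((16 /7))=4.56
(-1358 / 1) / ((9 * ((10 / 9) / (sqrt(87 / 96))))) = -679 * sqrt(58) / 40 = -129.28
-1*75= -75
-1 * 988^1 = -988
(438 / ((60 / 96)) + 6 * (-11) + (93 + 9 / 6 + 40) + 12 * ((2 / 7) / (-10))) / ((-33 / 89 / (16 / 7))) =-38324824 / 8085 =-4740.24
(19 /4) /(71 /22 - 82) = -209 /3466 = -0.06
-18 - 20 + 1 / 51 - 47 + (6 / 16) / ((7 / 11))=-241021 / 2856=-84.39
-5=-5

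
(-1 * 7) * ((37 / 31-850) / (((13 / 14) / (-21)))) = -54152154 / 403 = -134372.59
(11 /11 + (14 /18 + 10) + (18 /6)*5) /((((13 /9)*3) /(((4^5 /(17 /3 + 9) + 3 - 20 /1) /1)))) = 140021 /429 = 326.39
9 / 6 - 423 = -843 / 2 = -421.50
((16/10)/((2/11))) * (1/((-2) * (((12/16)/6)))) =-176/5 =-35.20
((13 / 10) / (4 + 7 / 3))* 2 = 39 / 95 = 0.41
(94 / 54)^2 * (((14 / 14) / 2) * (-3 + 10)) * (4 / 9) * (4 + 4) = 247408 / 6561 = 37.71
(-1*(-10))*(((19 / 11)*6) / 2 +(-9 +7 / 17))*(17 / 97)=-6370 / 1067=-5.97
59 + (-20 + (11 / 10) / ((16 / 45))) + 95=4387 / 32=137.09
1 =1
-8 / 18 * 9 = -4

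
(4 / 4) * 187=187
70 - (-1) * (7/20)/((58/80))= 2044/29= 70.48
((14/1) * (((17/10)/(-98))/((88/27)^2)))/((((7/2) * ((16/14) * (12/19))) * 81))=-969/8673280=-0.00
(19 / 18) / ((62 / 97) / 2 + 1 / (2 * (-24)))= 14744 / 4173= 3.53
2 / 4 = 1 / 2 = 0.50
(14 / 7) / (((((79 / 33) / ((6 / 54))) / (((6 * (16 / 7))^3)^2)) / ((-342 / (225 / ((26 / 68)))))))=-1417835276402688 / 3950065175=-358939.72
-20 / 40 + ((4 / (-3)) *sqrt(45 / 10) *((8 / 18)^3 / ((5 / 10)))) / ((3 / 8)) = -2048 *sqrt(2) / 2187 - 1 / 2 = -1.82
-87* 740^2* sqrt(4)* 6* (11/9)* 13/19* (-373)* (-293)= -992736336363200/19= -52249280861221.05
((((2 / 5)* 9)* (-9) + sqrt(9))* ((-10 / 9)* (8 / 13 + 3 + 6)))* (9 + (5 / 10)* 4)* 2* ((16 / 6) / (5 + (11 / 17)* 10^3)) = 7330400 / 259389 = 28.26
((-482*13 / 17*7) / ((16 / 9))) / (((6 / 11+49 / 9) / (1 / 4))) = -19540521 / 322592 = -60.57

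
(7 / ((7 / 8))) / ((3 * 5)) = 8 / 15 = 0.53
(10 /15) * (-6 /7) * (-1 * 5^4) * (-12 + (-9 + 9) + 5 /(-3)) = -102500 /21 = -4880.95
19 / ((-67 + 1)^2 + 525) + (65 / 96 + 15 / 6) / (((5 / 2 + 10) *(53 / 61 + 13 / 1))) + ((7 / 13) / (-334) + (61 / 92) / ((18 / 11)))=7023646363171 / 16495170812640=0.43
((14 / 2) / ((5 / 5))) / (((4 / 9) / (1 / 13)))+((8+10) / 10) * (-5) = -405 / 52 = -7.79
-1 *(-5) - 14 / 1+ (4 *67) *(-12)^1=-3225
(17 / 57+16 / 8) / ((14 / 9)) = 393 / 266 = 1.48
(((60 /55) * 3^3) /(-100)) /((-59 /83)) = 6723 /16225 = 0.41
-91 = -91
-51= -51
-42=-42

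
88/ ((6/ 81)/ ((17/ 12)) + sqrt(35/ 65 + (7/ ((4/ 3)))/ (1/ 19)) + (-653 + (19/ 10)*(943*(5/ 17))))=-963901224/ 1371160877 - 2059992*sqrt(67795)/ 9598126139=-0.76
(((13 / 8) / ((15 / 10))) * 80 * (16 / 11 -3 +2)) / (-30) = -130 / 99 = -1.31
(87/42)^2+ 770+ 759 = 300525/196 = 1533.29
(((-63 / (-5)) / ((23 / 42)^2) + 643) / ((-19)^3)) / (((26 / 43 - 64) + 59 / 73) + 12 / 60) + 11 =39086670987999 / 3552816685226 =11.00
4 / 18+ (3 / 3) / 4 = 17 / 36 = 0.47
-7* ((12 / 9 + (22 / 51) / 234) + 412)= -2893.35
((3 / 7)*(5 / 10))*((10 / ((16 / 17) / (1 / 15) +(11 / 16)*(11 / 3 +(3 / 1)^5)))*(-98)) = -8568 / 7495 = -1.14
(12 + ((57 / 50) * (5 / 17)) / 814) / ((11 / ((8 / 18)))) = 184513 / 380545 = 0.48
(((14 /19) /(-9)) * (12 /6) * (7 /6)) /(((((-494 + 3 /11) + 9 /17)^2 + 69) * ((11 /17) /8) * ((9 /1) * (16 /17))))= -45017819 /39283360573365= -0.00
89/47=1.89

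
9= 9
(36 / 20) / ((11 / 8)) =72 / 55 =1.31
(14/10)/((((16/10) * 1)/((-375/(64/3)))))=-7875/512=-15.38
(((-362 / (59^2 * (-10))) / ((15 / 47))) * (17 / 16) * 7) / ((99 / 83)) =84023639 / 413542800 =0.20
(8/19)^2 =64/361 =0.18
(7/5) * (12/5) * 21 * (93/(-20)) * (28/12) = -95697/125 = -765.58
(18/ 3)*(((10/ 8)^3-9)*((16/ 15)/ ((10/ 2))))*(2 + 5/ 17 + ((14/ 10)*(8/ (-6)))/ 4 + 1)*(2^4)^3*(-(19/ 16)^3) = 2230347889/ 12750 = 174929.25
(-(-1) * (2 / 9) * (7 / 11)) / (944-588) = 7 / 17622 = 0.00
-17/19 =-0.89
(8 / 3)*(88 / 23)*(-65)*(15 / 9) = -228800 / 207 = -1105.31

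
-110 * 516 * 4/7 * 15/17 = -3405600/119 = -28618.49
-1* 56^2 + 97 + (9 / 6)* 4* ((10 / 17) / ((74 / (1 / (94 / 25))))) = -89841582 / 29563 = -3038.99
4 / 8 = 1 / 2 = 0.50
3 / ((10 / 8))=2.40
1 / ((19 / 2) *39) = 2 / 741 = 0.00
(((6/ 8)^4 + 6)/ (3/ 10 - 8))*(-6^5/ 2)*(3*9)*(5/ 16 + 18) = 201849165/ 128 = 1576946.60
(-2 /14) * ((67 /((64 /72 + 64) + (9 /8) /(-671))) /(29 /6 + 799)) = -19421424 /105835029391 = -0.00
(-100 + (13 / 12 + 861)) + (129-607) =284.08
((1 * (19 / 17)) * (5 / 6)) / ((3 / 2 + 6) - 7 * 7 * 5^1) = -1 / 255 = -0.00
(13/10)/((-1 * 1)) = -13/10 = -1.30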